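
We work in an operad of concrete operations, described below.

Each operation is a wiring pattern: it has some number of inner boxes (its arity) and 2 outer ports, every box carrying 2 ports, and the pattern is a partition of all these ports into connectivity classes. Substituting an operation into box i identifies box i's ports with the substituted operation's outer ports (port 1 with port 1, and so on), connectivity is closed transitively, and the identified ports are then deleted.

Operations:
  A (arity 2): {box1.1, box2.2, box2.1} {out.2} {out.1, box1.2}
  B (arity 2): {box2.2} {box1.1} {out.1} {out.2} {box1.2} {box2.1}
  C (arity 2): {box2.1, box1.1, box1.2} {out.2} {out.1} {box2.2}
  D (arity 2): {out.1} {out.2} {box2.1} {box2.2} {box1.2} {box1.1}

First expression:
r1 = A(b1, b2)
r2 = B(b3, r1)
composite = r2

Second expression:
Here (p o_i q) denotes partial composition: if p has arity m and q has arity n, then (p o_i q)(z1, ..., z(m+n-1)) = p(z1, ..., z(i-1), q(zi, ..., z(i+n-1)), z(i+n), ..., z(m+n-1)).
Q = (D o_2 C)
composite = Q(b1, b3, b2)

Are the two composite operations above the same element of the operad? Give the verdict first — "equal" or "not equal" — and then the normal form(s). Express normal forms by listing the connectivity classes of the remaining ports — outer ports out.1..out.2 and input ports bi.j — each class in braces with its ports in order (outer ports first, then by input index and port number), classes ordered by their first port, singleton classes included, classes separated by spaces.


not equal; the first gives {out.1} {out.2} {b1.1, b2.1, b2.2} {b1.2} {b3.1} {b3.2} and the second {out.1} {out.2} {b1.1} {b1.2} {b2.1, b3.1, b3.2} {b2.2}


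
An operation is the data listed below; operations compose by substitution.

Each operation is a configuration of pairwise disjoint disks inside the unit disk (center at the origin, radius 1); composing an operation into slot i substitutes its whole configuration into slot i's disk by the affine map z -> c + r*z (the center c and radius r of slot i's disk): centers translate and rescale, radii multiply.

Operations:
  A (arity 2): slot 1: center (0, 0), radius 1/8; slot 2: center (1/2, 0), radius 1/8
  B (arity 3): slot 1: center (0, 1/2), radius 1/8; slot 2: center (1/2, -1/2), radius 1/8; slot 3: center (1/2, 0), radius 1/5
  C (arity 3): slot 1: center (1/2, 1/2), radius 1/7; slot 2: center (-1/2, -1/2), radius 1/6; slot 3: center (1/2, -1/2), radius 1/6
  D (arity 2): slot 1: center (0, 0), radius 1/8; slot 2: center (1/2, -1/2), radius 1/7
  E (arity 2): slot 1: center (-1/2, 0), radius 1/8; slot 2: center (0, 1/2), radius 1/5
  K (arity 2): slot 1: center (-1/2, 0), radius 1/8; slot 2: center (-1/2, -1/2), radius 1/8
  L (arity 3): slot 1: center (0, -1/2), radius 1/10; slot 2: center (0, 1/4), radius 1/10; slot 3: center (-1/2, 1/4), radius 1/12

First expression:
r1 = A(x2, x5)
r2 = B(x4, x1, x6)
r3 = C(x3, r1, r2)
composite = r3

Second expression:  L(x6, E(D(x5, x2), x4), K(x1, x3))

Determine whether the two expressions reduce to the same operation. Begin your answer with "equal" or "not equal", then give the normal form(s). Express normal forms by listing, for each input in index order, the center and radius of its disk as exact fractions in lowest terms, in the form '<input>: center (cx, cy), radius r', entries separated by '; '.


The first expression, normalized: x1: center (7/12, -7/12), radius 1/48; x2: center (-1/2, -1/2), radius 1/48; x3: center (1/2, 1/2), radius 1/7; x4: center (1/2, -5/12), radius 1/48; x5: center (-5/12, -1/2), radius 1/48; x6: center (7/12, -1/2), radius 1/30
The second expression, normalized: x1: center (-13/24, 1/4), radius 1/96; x2: center (-7/160, 39/160), radius 1/560; x3: center (-13/24, 5/24), radius 1/96; x4: center (0, 3/10), radius 1/50; x5: center (-1/20, 1/4), radius 1/640; x6: center (0, -1/2), radius 1/10
The forms do not match — not equal.

not equal — first x1: center (7/12, -7/12), radius 1/48; x2: center (-1/2, -1/2), radius 1/48; x3: center (1/2, 1/2), radius 1/7; x4: center (1/2, -5/12), radius 1/48; x5: center (-5/12, -1/2), radius 1/48; x6: center (7/12, -1/2), radius 1/30, second x1: center (-13/24, 1/4), radius 1/96; x2: center (-7/160, 39/160), radius 1/560; x3: center (-13/24, 5/24), radius 1/96; x4: center (0, 3/10), radius 1/50; x5: center (-1/20, 1/4), radius 1/640; x6: center (0, -1/2), radius 1/10


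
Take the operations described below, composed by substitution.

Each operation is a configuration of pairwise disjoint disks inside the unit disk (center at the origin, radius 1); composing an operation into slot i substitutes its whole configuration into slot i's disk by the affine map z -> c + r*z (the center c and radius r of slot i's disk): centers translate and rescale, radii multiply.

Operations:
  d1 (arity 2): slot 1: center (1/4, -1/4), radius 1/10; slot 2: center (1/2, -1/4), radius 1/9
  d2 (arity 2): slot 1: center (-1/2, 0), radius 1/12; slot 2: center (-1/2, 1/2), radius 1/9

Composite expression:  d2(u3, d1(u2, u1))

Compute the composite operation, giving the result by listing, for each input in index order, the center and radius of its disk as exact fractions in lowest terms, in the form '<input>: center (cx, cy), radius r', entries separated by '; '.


Below d2, radii multiply path by path; the u-disk centers shift.
for u3, the 1-step affine chain lands on center (-1/2, 0), radius 1/12
for u2, the 2-step affine chain lands on center (-17/36, 17/36), radius 1/90
for u1, the 2-step affine chain lands on center (-4/9, 17/36), radius 1/81

u1: center (-4/9, 17/36), radius 1/81; u2: center (-17/36, 17/36), radius 1/90; u3: center (-1/2, 0), radius 1/12


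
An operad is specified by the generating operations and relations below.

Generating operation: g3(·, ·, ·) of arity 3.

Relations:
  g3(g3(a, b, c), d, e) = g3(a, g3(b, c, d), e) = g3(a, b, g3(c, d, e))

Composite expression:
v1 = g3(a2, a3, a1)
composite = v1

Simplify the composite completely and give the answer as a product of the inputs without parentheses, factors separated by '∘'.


a2 ∘ a3 ∘ a1

All parenthesizations of g3 agree; list the a-inputs left to right.
g3(a2, a3, a1) spells out as a2 ∘ a3 ∘ a1


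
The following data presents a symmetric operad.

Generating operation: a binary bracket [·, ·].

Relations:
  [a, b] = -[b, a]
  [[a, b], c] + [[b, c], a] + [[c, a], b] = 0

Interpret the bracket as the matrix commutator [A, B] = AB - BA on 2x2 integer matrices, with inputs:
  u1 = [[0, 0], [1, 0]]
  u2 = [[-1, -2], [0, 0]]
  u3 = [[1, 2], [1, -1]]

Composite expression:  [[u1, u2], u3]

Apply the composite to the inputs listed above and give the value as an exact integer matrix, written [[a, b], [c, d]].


[[2, 8], [-6, -2]]


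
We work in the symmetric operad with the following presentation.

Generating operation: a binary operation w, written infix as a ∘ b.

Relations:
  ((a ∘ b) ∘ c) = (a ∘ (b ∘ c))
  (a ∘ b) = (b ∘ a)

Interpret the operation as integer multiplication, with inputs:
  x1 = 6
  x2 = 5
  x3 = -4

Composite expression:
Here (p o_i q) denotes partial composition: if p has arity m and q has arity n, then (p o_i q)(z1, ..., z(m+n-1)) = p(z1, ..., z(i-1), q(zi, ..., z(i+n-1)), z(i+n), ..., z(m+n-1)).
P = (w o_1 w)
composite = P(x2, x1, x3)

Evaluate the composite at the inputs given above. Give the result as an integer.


-120

(x2 ∘ x1) = 30
((x2 ∘ x1) ∘ x3) = -120


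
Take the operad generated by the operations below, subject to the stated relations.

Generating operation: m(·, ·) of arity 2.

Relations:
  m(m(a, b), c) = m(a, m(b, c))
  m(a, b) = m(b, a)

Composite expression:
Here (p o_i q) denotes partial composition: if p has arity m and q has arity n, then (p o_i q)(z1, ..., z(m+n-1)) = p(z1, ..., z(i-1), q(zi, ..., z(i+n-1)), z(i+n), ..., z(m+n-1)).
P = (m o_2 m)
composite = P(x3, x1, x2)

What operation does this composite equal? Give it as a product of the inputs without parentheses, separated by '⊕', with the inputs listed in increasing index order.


x1 ⊕ x2 ⊕ x3

With m associative and commutative, the x-input set is all that matters.
m(x1, x2) unparenthesizes to x1 ⊕ x2
m(x3, m(x1, x2)) unparenthesizes to x3 ⊕ x1 ⊕ x2
putting the inputs in ascending order: x1 ⊕ x2 ⊕ x3


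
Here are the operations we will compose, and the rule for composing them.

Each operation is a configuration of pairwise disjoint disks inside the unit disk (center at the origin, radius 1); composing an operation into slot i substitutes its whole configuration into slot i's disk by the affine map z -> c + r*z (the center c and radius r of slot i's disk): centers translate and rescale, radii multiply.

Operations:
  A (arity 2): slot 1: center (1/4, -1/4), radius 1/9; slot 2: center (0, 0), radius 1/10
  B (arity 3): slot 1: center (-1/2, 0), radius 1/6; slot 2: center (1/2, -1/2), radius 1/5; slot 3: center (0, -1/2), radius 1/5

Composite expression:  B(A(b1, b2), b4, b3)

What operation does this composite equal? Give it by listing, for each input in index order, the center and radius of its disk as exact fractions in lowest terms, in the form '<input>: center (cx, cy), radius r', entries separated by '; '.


Affine substitution under B: radii multiply and b-centers shift.
tracing b1 down its 2-map path: center (-11/24, -1/24), radius 1/54
tracing b2 down its 2-map path: center (-1/2, 0), radius 1/60
tracing b4 down its 1-map path: center (1/2, -1/2), radius 1/5
tracing b3 down its 1-map path: center (0, -1/2), radius 1/5

b1: center (-11/24, -1/24), radius 1/54; b2: center (-1/2, 0), radius 1/60; b3: center (0, -1/2), radius 1/5; b4: center (1/2, -1/2), radius 1/5


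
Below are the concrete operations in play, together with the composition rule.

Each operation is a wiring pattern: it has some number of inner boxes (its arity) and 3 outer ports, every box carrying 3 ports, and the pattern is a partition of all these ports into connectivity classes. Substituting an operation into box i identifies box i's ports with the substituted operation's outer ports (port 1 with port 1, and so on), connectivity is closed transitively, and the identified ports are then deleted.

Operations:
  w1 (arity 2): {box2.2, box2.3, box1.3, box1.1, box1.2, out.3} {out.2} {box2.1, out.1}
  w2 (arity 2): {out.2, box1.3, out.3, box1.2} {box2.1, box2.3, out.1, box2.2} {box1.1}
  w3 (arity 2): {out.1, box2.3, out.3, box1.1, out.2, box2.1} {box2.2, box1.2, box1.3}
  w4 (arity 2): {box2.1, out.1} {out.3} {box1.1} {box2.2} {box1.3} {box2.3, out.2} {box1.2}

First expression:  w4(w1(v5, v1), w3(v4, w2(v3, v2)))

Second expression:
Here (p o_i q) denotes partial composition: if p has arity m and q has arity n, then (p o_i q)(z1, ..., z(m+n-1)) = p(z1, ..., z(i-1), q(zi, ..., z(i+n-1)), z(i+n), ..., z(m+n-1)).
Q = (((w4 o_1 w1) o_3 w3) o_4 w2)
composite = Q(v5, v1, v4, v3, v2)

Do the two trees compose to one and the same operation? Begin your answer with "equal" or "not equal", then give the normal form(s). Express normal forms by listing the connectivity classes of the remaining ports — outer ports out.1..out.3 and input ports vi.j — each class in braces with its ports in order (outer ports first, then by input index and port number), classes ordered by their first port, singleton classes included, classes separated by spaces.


In normal form, the first expression is {out.1, out.2, v2.1, v2.2, v2.3, v3.2, v3.3, v4.1, v4.2, v4.3} {out.3} {v1.1} {v1.2, v1.3, v5.1, v5.2, v5.3} {v3.1}
In normal form, the second expression is {out.1, out.2, v2.1, v2.2, v2.3, v3.2, v3.3, v4.1, v4.2, v4.3} {out.3} {v1.1} {v1.2, v1.3, v5.1, v5.2, v5.3} {v3.1}
Identical normal forms: equal.

equal; the common form is {out.1, out.2, v2.1, v2.2, v2.3, v3.2, v3.3, v4.1, v4.2, v4.3} {out.3} {v1.1} {v1.2, v1.3, v5.1, v5.2, v5.3} {v3.1}


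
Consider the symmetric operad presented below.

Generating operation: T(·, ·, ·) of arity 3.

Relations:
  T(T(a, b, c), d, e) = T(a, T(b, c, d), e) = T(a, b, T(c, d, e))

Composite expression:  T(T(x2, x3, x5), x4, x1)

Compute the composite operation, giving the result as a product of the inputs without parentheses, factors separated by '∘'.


x2 ∘ x3 ∘ x5 ∘ x4 ∘ x1

All parenthesizations of T agree; list the x-inputs left to right.
T(x2, x3, x5) unparenthesizes to x2 ∘ x3 ∘ x5
T(T(x2, x3, x5), x4, x1) unparenthesizes to x2 ∘ x3 ∘ x5 ∘ x4 ∘ x1


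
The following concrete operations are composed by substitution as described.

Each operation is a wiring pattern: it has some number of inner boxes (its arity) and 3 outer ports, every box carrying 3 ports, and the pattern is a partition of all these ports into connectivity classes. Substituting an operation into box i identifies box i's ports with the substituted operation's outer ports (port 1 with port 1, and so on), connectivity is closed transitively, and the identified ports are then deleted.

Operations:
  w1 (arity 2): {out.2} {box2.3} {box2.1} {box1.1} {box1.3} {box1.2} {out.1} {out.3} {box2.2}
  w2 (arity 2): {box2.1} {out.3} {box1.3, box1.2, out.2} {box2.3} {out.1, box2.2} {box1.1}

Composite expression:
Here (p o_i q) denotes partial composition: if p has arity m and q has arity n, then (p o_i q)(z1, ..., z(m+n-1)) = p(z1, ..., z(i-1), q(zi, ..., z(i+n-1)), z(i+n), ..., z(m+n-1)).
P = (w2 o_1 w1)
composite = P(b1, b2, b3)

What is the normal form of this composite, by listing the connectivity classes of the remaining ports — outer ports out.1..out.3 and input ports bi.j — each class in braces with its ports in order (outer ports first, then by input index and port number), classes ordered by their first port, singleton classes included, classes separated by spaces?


{out.1, b3.2} {out.2} {out.3} {b1.1} {b1.2} {b1.3} {b2.1} {b2.2} {b2.3} {b3.1} {b3.3}

Reachability decides: close wires over w2-identified ports.
through w1, on inputs (b1, b2): {out.1} {out.2} {out.3} {b1.1} {b1.2} {b1.3} {b2.1} {b2.2} {b2.3} (out.j = stage outer ports)
through w2, on inputs (b1, b2, b3): {out.1, b3.2} {out.2} {out.3} {b1.1} {b1.2} {b1.3} {b2.1} {b2.2} {b2.3} {b3.1} {b3.3} (out.j = stage outer ports)


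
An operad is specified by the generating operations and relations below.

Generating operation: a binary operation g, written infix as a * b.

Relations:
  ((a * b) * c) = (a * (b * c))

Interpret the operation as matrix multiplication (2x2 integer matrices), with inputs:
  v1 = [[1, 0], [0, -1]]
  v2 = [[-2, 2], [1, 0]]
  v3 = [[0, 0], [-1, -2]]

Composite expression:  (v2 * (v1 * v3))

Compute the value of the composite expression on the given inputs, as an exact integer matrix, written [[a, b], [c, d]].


[[2, 4], [0, 0]]


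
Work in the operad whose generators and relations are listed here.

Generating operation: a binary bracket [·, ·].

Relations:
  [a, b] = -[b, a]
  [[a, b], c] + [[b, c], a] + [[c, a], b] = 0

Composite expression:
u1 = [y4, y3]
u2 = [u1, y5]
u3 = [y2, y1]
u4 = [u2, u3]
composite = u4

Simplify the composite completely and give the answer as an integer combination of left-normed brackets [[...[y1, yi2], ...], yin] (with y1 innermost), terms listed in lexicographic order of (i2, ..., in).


-[[[[y1, y2], y3], y4], y5] + [[[[y1, y2], y4], y3], y5] + [[[[y1, y2], y5], y3], y4] - [[[[y1, y2], y5], y4], y3]

Skip Jacobi rewriting: expand, keep y1-initial words, read off terms.
Composite bracket: [[[y4, y3], y5], [y2, y1]]
Each bracket splits as ab - ba, giving 16 signed words (2^4 = 16).
The y1-initial words carry the normal form:
  y1y2y3y4y5 appears with sign -1, giving the term -[[[[y1, y2], y3], y4], y5]
  y1y2y4y3y5 appears with sign +1, giving the term +[[[[y1, y2], y4], y3], y5]
  y1y2y5y3y4 appears with sign +1, giving the term +[[[[y1, y2], y5], y3], y4]
  y1y2y5y4y3 appears with sign -1, giving the term -[[[[y1, y2], y5], y4], y3]


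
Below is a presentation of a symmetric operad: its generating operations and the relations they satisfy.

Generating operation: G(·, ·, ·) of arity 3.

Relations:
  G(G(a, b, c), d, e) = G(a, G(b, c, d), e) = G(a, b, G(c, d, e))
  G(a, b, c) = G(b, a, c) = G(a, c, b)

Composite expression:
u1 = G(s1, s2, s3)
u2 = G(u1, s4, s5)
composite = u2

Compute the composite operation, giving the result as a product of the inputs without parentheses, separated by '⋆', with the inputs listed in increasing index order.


s1 ⋆ s2 ⋆ s3 ⋆ s4 ⋆ s5

Both nesting and order wash out for G; what remains is which s's occur.
G(s1, s2, s3) linearizes to s1 ⋆ s2 ⋆ s3
G(G(s1, s2, s3), s4, s5) linearizes to s1 ⋆ s2 ⋆ s3 ⋆ s4 ⋆ s5
rearranged into index order: s1 ⋆ s2 ⋆ s3 ⋆ s4 ⋆ s5


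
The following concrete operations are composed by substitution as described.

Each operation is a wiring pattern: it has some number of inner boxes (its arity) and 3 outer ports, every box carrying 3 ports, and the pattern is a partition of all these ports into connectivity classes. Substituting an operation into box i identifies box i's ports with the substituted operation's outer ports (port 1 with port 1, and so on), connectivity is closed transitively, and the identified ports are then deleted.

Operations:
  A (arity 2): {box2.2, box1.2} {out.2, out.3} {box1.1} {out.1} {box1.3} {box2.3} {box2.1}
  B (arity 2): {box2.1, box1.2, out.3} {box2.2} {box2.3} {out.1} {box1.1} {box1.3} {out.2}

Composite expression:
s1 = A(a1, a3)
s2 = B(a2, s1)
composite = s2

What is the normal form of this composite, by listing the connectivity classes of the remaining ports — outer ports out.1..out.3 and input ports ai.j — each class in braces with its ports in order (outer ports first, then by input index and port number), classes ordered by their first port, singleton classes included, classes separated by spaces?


{out.1} {out.2} {out.3, a2.2} {a1.1} {a1.2, a3.2} {a1.3} {a2.1} {a2.3} {a3.1} {a3.3}


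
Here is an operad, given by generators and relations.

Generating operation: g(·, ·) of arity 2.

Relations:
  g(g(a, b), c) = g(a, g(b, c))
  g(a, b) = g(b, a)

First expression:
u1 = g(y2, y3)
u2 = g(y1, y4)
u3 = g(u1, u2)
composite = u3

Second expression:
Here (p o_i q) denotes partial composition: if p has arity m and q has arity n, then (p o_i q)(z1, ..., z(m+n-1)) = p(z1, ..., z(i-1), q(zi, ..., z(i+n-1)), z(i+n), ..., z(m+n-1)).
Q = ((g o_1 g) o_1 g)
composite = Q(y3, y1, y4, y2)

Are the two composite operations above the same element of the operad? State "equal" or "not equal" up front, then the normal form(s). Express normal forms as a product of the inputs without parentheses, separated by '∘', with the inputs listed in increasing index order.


equal — both sides give y1 ∘ y2 ∘ y3 ∘ y4

In normal form, the first expression is y1 ∘ y2 ∘ y3 ∘ y4
In normal form, the second expression is y1 ∘ y2 ∘ y3 ∘ y4
The forms coincide; equal.


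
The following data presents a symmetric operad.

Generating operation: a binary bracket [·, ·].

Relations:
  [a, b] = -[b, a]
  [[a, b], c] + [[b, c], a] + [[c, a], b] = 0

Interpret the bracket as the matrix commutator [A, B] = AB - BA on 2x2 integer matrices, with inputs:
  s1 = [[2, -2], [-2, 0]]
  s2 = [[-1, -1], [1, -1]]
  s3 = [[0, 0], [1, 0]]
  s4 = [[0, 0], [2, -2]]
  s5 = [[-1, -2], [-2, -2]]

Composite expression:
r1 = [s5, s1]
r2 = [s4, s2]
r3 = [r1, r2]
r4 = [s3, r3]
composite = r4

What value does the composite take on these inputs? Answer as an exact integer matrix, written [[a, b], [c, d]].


[[8, 0], [-16, -8]]

[s5, s1] = [[0, 2], [-2, 0]]
[s4, s2] = [[2, -2], [-2, -2]]
[[s5, s1], [s4, s2]] = [[-8, -8], [-8, 8]]
[s3, [[s5, s1], [s4, s2]]] = [[8, 0], [-16, -8]]


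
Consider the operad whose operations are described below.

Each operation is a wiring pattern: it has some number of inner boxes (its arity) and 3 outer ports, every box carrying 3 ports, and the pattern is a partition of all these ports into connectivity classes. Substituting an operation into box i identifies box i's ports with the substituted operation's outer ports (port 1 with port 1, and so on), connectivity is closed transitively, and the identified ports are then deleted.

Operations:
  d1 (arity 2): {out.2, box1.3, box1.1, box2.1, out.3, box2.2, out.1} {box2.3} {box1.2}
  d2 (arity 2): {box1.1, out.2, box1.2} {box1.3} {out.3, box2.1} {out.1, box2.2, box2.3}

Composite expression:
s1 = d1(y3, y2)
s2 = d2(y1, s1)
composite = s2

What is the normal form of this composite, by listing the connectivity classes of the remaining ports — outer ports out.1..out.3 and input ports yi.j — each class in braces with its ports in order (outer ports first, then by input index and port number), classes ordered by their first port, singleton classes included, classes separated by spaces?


Treat the ports identified at d2 as solder joints: merge, then drop.
after d1, the pattern on (y3, y2) reads {out.1, out.2, out.3, y2.1, y2.2, y3.1, y3.3} {y2.3} {y3.2} (out.j = its outer ports)
after d2, the pattern on (y1, y3, y2) reads {out.1, out.3, y2.1, y2.2, y3.1, y3.3} {out.2, y1.1, y1.2} {y1.3} {y2.3} {y3.2} (out.j = its outer ports)

{out.1, out.3, y2.1, y2.2, y3.1, y3.3} {out.2, y1.1, y1.2} {y1.3} {y2.3} {y3.2}


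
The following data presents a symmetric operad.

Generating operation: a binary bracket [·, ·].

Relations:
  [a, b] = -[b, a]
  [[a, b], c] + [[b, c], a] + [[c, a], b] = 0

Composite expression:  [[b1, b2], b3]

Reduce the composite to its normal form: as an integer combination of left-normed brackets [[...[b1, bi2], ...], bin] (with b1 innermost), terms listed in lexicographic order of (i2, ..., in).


[[b1, b2], b3]

Antisymmetry and Jacobi reduce to b1-anchored left-normed brackets.
Composite bracket: [[b1, b2], b3]
Under [a, b] = ab - ba we get 4 signed associative words (2^2 = 4).
Coefficients come from the b1-initial words:
  sign of b1b2b3 is +1, so it contributes +[[b1, b2], b3]


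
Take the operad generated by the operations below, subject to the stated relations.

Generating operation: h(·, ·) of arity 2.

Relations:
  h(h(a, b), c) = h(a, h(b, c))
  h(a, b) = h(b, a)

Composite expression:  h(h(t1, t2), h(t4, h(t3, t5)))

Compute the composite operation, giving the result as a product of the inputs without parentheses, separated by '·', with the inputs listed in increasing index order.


t1 · t2 · t3 · t4 · t5


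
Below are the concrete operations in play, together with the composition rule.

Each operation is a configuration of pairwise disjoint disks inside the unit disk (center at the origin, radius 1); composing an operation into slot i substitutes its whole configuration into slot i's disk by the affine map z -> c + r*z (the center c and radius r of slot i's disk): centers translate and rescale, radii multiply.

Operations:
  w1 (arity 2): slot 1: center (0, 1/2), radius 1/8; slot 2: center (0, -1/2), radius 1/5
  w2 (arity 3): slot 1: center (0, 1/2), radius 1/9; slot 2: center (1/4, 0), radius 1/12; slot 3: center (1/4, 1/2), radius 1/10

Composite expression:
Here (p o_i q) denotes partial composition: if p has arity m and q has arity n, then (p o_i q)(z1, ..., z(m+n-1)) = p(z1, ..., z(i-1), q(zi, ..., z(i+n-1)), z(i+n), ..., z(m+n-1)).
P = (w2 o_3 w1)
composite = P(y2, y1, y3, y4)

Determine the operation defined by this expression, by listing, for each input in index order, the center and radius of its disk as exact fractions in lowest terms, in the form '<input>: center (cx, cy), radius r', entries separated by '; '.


y1: center (1/4, 0), radius 1/12; y2: center (0, 1/2), radius 1/9; y3: center (1/4, 11/20), radius 1/80; y4: center (1/4, 9/20), radius 1/50

Nesting under w2 composes maps z -> c + r*z down each y-path.
y2: after 1 affine step, its disk has center (0, 1/2), radius 1/9
y1: after 1 affine step, its disk has center (1/4, 0), radius 1/12
y3: after 2 affine steps, its disk has center (1/4, 11/20), radius 1/80
y4: after 2 affine steps, its disk has center (1/4, 9/20), radius 1/50


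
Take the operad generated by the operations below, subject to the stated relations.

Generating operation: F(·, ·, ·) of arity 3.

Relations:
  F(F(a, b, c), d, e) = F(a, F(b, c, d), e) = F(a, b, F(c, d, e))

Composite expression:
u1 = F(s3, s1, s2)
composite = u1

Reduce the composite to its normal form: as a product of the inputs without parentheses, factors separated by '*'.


s3 * s1 * s2

Under associativity of F, the answer is the s's in reading order.
F(s3, s1, s2) unparenthesizes to s3 * s1 * s2


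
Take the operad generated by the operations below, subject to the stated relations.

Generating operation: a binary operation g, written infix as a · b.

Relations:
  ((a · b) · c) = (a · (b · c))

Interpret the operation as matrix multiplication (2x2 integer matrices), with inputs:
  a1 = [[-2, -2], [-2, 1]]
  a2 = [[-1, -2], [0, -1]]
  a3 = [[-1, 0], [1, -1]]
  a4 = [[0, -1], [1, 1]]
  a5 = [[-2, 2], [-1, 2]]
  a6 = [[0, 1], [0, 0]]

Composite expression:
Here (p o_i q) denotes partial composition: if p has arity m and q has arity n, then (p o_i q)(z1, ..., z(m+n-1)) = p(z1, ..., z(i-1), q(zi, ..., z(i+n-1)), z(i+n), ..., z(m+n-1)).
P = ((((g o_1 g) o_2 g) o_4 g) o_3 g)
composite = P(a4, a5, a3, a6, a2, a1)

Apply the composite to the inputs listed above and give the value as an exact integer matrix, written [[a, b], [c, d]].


(a3 · a6) = [[0, -1], [0, 1]]
(a5 · (a3 · a6)) = [[0, 4], [0, 3]]
(a4 · (a5 · (a3 · a6))) = [[0, -3], [0, 7]]
(a2 · a1) = [[6, 0], [2, -1]]
((a4 · (a5 · (a3 · a6))) · (a2 · a1)) = [[-6, 3], [14, -7]]

[[-6, 3], [14, -7]]


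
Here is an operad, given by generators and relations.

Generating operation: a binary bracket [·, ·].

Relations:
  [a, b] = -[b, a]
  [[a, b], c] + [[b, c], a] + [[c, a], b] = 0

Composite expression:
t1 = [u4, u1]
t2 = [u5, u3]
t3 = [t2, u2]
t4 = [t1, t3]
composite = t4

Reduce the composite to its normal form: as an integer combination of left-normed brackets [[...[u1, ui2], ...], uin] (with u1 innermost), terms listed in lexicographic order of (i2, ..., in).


Expand each bracket as ab - ba; the u1-initial words give the coefficients.
Composite bracket: [[u4, u1], [[u5, u3], u2]]
Under [a, b] = ab - ba we get 16 signed associative words (2^4 = 16).
The u1-initial words carry the normal form:
  u1u4u2u3u5 appears with sign -1, giving the term -[[[[u1, u4], u2], u3], u5]
  u1u4u2u5u3 appears with sign +1, giving the term +[[[[u1, u4], u2], u5], u3]
  u1u4u3u5u2 appears with sign +1, giving the term +[[[[u1, u4], u3], u5], u2]
  u1u4u5u3u2 appears with sign -1, giving the term -[[[[u1, u4], u5], u3], u2]

-[[[[u1, u4], u2], u3], u5] + [[[[u1, u4], u2], u5], u3] + [[[[u1, u4], u3], u5], u2] - [[[[u1, u4], u5], u3], u2]


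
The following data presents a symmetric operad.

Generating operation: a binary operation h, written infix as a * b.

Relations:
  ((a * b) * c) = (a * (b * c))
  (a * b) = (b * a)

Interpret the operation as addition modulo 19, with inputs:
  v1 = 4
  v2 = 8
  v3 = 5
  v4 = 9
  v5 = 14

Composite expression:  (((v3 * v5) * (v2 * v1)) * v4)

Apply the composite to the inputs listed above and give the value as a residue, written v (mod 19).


2 (mod 19)


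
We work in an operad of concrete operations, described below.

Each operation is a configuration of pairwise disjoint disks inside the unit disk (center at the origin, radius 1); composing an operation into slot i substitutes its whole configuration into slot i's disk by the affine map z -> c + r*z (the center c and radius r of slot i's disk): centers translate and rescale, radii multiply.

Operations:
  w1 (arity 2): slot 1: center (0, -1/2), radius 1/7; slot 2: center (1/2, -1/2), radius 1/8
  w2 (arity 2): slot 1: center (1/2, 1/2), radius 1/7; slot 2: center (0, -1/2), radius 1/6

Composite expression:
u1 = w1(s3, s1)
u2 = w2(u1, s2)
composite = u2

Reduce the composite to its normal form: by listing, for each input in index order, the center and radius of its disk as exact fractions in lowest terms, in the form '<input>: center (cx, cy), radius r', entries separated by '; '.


s1: center (4/7, 3/7), radius 1/56; s2: center (0, -1/2), radius 1/6; s3: center (1/2, 3/7), radius 1/49

Each s-disk chains the slot maps above it in w2; radii multiply.
input s3: composing its 2 substitution steps yields center (1/2, 3/7), radius 1/49
input s1: composing its 2 substitution steps yields center (4/7, 3/7), radius 1/56
input s2: composing its 1 substitution step yields center (0, -1/2), radius 1/6


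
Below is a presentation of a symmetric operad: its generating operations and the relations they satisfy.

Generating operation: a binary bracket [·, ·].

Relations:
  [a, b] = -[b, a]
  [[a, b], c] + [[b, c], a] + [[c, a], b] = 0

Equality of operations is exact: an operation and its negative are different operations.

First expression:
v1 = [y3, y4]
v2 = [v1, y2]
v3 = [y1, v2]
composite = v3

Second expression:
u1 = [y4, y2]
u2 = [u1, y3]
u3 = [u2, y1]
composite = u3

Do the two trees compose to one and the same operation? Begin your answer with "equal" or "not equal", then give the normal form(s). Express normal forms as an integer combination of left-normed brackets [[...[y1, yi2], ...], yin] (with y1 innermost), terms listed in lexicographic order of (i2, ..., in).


not equal; the first gives -[[[y1, y2], y3], y4] + [[[y1, y2], y4], y3] + [[[y1, y3], y4], y2] - [[[y1, y4], y3], y2] and the second [[[y1, y2], y4], y3] - [[[y1, y3], y2], y4] + [[[y1, y3], y4], y2] - [[[y1, y4], y2], y3]

Normal form of the first expression: -[[[y1, y2], y3], y4] + [[[y1, y2], y4], y3] + [[[y1, y3], y4], y2] - [[[y1, y4], y3], y2]
Normal form of the second expression: [[[y1, y2], y4], y3] - [[[y1, y3], y2], y4] + [[[y1, y3], y4], y2] - [[[y1, y4], y2], y3]
They disagree, so not equal.


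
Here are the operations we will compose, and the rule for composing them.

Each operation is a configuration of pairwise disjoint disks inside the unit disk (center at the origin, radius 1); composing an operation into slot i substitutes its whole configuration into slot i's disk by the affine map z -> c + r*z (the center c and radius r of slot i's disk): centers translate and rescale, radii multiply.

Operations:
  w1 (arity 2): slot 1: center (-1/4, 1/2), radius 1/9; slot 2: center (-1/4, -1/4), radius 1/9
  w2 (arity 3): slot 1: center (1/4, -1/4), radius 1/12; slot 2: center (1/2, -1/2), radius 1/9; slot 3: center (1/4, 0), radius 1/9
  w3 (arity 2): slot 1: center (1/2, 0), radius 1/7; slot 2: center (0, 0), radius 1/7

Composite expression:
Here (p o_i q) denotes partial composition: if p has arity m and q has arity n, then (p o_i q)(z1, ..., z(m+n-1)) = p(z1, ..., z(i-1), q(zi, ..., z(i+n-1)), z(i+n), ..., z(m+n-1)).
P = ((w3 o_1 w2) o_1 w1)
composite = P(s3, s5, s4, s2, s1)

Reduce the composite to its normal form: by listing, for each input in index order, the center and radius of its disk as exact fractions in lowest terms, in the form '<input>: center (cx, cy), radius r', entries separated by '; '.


s1: center (0, 0), radius 1/7; s2: center (15/28, 0), radius 1/63; s3: center (179/336, -5/168), radius 1/756; s4: center (4/7, -1/14), radius 1/63; s5: center (179/336, -13/336), radius 1/756

Follow each s-input down from w3: c' goes to c + r*c', radius to r*r'.
for s3, the 3-step affine chain lands on center (179/336, -5/168), radius 1/756
for s5, the 3-step affine chain lands on center (179/336, -13/336), radius 1/756
for s4, the 2-step affine chain lands on center (4/7, -1/14), radius 1/63
for s2, the 2-step affine chain lands on center (15/28, 0), radius 1/63
for s1, the 1-step affine chain lands on center (0, 0), radius 1/7


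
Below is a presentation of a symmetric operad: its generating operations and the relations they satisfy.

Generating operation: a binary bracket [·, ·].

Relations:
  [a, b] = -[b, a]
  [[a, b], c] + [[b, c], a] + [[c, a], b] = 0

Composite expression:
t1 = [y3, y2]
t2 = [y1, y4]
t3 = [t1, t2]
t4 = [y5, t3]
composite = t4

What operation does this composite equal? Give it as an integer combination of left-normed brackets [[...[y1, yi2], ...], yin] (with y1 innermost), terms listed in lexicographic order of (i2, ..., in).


-[[[[y1, y4], y2], y3], y5] + [[[[y1, y4], y3], y2], y5]

Skip Jacobi rewriting: expand, keep y1-initial words, read off terms.
Composite bracket: [y5, [[y3, y2], [y1, y4]]]
Under [a, b] = ab - ba we get 16 signed associative words (2^4 = 16).
Only words starting with y1 matter:
  word y1y4y2y3y5 has sign -1, contributing -[[[[y1, y4], y2], y3], y5]
  word y1y4y3y2y5 has sign +1, contributing +[[[[y1, y4], y3], y2], y5]


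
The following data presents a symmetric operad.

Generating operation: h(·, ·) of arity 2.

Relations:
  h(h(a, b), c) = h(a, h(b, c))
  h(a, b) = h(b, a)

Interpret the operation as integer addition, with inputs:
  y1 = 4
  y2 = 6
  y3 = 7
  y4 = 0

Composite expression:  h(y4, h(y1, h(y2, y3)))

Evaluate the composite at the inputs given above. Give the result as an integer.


17

h(y2, y3) = 13
h(y1, h(y2, y3)) = 17
h(y4, h(y1, h(y2, y3))) = 17


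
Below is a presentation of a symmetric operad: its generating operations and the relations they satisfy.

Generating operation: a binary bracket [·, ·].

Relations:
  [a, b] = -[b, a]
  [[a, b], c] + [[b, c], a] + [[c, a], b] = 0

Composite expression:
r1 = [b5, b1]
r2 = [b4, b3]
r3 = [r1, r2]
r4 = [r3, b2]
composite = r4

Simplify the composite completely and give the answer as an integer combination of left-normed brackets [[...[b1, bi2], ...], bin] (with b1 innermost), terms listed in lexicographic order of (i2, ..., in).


Antisymmetry and Jacobi reduce to b1-anchored left-normed brackets.
Composite bracket: [[[b5, b1], [b4, b3]], b2]
Under [a, b] = ab - ba we get 16 signed associative words (2^4 = 16).
Words beginning with b1 determine it all:
  from b1b5b3b4b2, sign +1: term +[[[[b1, b5], b3], b4], b2]
  from b1b5b4b3b2, sign -1: term -[[[[b1, b5], b4], b3], b2]

[[[[b1, b5], b3], b4], b2] - [[[[b1, b5], b4], b3], b2]


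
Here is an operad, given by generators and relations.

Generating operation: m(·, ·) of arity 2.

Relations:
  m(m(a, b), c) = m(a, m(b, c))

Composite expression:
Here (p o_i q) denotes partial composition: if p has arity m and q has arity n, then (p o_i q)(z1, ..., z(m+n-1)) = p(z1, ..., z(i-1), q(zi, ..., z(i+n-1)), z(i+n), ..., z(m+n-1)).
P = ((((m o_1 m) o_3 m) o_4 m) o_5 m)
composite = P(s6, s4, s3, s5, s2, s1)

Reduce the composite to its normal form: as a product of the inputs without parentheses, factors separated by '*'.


Associativity of m dissolves the nesting; only the s-input order survives.
m(s6, s4) flattens to s6 * s4
m(s2, s1) flattens to s2 * s1
m(s5, m(s2, s1)) flattens to s5 * s2 * s1
m(s3, m(s5, m(s2, s1))) flattens to s3 * s5 * s2 * s1
m(m(s6, s4), m(s3, m(s5, m(s2, s1)))) flattens to s6 * s4 * s3 * s5 * s2 * s1

s6 * s4 * s3 * s5 * s2 * s1


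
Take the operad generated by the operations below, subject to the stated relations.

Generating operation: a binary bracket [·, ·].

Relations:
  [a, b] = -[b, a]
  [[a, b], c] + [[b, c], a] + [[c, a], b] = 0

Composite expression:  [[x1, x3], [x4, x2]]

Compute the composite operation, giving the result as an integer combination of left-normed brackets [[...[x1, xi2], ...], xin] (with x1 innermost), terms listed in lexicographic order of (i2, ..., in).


-[[[x1, x3], x2], x4] + [[[x1, x3], x4], x2]

A multilinear Lie element is pinned by x1-initial words (x1 innermost).
Composite bracket: [[x1, x3], [x4, x2]]
Under [a, b] = ab - ba we get 8 signed associative words (2^3 = 8).
Collect the words opening with x1:
  sign of x1x3x2x4 is -1, so it contributes -[[[x1, x3], x2], x4]
  sign of x1x3x4x2 is +1, so it contributes +[[[x1, x3], x4], x2]


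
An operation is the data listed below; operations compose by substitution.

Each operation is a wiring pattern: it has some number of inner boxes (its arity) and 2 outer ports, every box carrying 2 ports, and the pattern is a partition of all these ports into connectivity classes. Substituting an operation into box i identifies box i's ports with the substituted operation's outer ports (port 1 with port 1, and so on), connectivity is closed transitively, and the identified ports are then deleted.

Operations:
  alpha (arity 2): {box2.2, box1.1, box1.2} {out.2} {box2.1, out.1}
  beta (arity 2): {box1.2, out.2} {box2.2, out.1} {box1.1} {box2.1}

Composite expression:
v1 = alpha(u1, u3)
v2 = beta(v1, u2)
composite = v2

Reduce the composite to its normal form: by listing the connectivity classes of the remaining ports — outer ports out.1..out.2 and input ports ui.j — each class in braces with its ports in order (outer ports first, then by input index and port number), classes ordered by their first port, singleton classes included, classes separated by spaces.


{out.1, u2.2} {out.2} {u1.1, u1.2, u3.2} {u2.1} {u3.1}


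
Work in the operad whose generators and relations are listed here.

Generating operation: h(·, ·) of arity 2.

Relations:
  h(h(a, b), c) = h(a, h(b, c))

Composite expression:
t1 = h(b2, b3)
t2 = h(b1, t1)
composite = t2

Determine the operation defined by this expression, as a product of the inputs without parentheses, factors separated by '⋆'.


The h-tree's shape is irrelevant; the b-reading-order decides.
h(b2, b3) collapses to b2 ⋆ b3
h(b1, h(b2, b3)) collapses to b1 ⋆ b2 ⋆ b3

b1 ⋆ b2 ⋆ b3


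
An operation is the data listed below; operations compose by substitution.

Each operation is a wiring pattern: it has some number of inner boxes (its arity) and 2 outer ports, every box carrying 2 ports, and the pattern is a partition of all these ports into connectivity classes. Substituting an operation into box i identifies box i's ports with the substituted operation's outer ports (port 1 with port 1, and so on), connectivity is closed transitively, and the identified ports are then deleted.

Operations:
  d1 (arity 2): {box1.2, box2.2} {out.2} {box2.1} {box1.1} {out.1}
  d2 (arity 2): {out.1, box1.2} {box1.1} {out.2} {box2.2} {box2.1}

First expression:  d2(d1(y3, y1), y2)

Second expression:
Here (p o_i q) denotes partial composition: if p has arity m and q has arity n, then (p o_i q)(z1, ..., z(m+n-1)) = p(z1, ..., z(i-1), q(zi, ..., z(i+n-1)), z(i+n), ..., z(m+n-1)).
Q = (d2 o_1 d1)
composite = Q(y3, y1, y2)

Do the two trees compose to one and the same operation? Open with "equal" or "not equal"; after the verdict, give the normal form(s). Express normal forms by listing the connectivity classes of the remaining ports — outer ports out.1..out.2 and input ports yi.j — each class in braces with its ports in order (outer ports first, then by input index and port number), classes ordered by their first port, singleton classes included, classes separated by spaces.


Reducing the first expression gives {out.1} {out.2} {y1.1} {y1.2, y3.2} {y2.1} {y2.2} {y3.1}
Reducing the second expression gives {out.1} {out.2} {y1.1} {y1.2, y3.2} {y2.1} {y2.2} {y3.1}
The normal forms match — equal.

equal — both sides give {out.1} {out.2} {y1.1} {y1.2, y3.2} {y2.1} {y2.2} {y3.1}


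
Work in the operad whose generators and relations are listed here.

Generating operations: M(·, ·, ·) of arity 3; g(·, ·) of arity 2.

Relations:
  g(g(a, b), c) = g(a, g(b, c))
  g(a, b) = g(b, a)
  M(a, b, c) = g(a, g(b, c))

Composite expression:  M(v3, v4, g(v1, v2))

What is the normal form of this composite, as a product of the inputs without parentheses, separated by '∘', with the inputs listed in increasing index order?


v1 ∘ v2 ∘ v3 ∘ v4

Any arrangement under M is one operation, so sort the v-inputs.
g(v1, v2) linearizes to v1 ∘ v2
M(v3, v4, g(v1, v2)) linearizes to v3 ∘ v4 ∘ v1 ∘ v2
commutativity sorts the factors: v1 ∘ v2 ∘ v3 ∘ v4


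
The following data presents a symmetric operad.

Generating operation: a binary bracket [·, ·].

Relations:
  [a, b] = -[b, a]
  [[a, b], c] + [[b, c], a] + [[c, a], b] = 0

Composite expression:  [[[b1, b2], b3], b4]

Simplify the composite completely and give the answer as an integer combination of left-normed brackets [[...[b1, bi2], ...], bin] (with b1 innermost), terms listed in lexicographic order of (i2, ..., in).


[[[b1, b2], b3], b4]


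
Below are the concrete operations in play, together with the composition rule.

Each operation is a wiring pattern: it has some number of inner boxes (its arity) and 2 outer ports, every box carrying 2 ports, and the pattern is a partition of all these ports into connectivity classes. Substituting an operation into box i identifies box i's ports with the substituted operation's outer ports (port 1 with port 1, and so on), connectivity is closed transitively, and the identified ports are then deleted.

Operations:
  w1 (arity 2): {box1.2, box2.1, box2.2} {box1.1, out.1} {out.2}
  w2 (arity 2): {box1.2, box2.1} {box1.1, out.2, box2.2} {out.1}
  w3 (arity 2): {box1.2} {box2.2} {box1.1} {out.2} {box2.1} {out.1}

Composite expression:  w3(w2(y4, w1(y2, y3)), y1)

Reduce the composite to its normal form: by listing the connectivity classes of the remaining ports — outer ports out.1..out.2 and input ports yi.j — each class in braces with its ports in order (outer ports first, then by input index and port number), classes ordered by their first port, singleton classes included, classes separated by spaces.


{out.1} {out.2} {y1.1} {y1.2} {y2.1, y4.2} {y2.2, y3.1, y3.2} {y4.1}
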